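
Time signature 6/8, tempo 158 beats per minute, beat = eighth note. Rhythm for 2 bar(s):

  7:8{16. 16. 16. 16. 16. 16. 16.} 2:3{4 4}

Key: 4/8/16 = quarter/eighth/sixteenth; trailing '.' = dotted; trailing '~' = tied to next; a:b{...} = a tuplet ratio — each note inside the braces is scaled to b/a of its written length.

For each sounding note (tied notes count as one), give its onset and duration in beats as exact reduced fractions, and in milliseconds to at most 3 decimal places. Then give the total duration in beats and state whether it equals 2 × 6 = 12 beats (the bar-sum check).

1) 0.0ms=0b +325.497ms=6/7b
2) 325.497ms=6/7b +325.497ms=6/7b
3) 650.995ms=12/7b +325.497ms=6/7b
4) 976.492ms=18/7b +325.497ms=6/7b
5) 1301.989ms=24/7b +325.497ms=6/7b
6) 1627.486ms=30/7b +325.497ms=6/7b
7) 1952.984ms=36/7b +325.497ms=6/7b
8) 2278.481ms=6b +1139.241ms=3b
9) 3417.722ms=9b +1139.241ms=3b
Σ=12b of 12 (158bpm 6/8) — PASS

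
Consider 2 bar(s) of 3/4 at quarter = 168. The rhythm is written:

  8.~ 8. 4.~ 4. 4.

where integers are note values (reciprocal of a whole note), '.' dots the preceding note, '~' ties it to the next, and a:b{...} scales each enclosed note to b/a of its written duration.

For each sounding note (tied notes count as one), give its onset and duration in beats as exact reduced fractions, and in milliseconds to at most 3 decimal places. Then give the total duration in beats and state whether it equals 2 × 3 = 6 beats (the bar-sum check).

1) 0.0ms=0b +535.714ms=3/2b
2) 535.714ms=3/2b +1071.429ms=3b
3) 1607.143ms=9/2b +535.714ms=3/2b
Σ=6b of 6 (168bpm 3/4) — PASS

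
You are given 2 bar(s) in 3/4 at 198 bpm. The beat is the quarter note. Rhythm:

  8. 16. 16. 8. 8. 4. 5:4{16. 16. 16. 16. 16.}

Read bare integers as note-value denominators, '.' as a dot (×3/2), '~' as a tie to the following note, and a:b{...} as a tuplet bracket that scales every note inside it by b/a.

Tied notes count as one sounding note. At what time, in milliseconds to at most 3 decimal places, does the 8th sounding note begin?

1. 0.0ms @ 0 + 227.273ms (3/4)
2. 227.273ms @ 3/4 + 113.636ms (3/8)
3. 340.909ms @ 9/8 + 113.636ms (3/8)
4. 454.545ms @ 3/2 + 227.273ms (3/4)
5. 681.818ms @ 9/4 + 227.273ms (3/4)
6. 909.091ms @ 3 + 454.545ms (3/2)
7. 1363.636ms @ 9/2 + 90.909ms (3/10)
8. 1454.545ms @ 24/5 + 90.909ms (3/10)
9. 1545.455ms @ 51/10 + 90.909ms (3/10)
10. 1636.364ms @ 27/5 + 90.909ms (3/10)
11. 1727.273ms @ 57/10 + 90.909ms (3/10)

note 8 onset = 24/5b = 1454.545ms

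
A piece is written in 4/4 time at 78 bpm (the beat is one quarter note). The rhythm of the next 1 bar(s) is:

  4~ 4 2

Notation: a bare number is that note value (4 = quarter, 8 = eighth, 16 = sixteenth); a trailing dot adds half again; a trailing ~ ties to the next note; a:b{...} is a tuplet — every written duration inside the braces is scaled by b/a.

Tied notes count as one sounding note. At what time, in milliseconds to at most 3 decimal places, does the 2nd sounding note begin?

1. 0.0ms @ 0 + 1538.462ms (2)
2. 1538.462ms @ 2 + 1538.462ms (2)

note 2 onset = 2b = 1538.462ms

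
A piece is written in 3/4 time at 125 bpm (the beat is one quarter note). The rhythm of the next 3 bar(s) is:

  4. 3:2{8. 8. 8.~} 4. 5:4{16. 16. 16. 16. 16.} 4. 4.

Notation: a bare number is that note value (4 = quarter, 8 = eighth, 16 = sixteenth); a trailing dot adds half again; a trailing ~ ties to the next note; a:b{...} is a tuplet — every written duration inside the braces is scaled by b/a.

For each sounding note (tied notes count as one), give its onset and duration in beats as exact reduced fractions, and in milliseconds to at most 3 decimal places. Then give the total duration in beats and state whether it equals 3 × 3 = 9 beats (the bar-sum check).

1) 0.0ms=0b +720.0ms=3/2b
2) 720.0ms=3/2b +240.0ms=1/2b
3) 960.0ms=2b +240.0ms=1/2b
4) 1200.0ms=5/2b +960.0ms=2b
5) 2160.0ms=9/2b +144.0ms=3/10b
6) 2304.0ms=24/5b +144.0ms=3/10b
7) 2448.0ms=51/10b +144.0ms=3/10b
8) 2592.0ms=27/5b +144.0ms=3/10b
9) 2736.0ms=57/10b +144.0ms=3/10b
10) 2880.0ms=6b +720.0ms=3/2b
11) 3600.0ms=15/2b +720.0ms=3/2b
Σ=9b of 9 (125bpm 3/4) — PASS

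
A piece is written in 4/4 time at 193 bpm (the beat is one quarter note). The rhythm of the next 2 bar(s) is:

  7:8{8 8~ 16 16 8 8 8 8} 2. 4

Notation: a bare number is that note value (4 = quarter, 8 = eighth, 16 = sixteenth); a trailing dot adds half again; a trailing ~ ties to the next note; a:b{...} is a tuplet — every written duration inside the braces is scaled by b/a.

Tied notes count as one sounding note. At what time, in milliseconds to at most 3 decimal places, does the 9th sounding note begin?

1. 0.0ms @ 0 + 177.646ms (4/7)
2. 177.646ms @ 4/7 + 266.469ms (6/7)
3. 444.115ms @ 10/7 + 88.823ms (2/7)
4. 532.939ms @ 12/7 + 177.646ms (4/7)
5. 710.585ms @ 16/7 + 177.646ms (4/7)
6. 888.231ms @ 20/7 + 177.646ms (4/7)
7. 1065.877ms @ 24/7 + 177.646ms (4/7)
8. 1243.523ms @ 4 + 932.642ms (3)
9. 2176.166ms @ 7 + 310.881ms (1)

note 9 onset = 7b = 2176.166ms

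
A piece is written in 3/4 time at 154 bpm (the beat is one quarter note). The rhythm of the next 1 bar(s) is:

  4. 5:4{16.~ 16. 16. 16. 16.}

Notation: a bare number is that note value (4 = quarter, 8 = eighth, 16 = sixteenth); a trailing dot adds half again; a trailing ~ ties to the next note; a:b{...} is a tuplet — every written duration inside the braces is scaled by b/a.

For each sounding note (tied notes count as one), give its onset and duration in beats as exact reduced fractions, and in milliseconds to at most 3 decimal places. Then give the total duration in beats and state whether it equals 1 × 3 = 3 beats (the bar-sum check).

1) 0.0ms=0b +584.416ms=3/2b
2) 584.416ms=3/2b +233.766ms=3/5b
3) 818.182ms=21/10b +116.883ms=3/10b
4) 935.065ms=12/5b +116.883ms=3/10b
5) 1051.948ms=27/10b +116.883ms=3/10b
Σ=3b of 3 (154bpm 3/4) — PASS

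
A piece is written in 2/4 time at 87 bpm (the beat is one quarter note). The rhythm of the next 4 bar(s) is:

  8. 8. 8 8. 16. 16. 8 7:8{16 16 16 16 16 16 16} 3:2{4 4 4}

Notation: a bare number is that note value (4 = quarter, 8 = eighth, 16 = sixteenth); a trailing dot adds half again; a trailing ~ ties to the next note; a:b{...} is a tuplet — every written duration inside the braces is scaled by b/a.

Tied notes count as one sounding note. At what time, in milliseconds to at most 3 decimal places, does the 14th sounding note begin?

note 14 onset = 40/7b = 3940.887ms

1. 0.0ms @ 0 + 517.241ms (3/4)
2. 517.241ms @ 3/4 + 517.241ms (3/4)
3. 1034.483ms @ 3/2 + 344.828ms (1/2)
4. 1379.31ms @ 2 + 517.241ms (3/4)
5. 1896.552ms @ 11/4 + 258.621ms (3/8)
6. 2155.172ms @ 25/8 + 258.621ms (3/8)
7. 2413.793ms @ 7/2 + 344.828ms (1/2)
8. 2758.621ms @ 4 + 197.044ms (2/7)
9. 2955.665ms @ 30/7 + 197.044ms (2/7)
10. 3152.709ms @ 32/7 + 197.044ms (2/7)
11. 3349.754ms @ 34/7 + 197.044ms (2/7)
12. 3546.798ms @ 36/7 + 197.044ms (2/7)
13. 3743.842ms @ 38/7 + 197.044ms (2/7)
14. 3940.887ms @ 40/7 + 197.044ms (2/7)
15. 4137.931ms @ 6 + 459.77ms (2/3)
16. 4597.701ms @ 20/3 + 459.77ms (2/3)
17. 5057.471ms @ 22/3 + 459.77ms (2/3)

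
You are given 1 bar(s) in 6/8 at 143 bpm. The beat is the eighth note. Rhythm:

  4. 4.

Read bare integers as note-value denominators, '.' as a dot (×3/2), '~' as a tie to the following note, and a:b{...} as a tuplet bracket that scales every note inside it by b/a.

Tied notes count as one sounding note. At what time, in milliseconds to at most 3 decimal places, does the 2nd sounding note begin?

note 2 onset = 3b = 1258.741ms

1. 0.0ms @ 0 + 1258.741ms (3)
2. 1258.741ms @ 3 + 1258.741ms (3)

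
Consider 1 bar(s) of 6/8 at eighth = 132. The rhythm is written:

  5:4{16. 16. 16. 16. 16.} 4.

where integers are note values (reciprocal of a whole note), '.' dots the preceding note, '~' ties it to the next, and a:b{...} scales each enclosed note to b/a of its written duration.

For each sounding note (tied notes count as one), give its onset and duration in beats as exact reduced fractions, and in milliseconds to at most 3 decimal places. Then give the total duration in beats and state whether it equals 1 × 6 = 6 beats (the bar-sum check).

1) 0.0ms=0b +272.727ms=3/5b
2) 272.727ms=3/5b +272.727ms=3/5b
3) 545.455ms=6/5b +272.727ms=3/5b
4) 818.182ms=9/5b +272.727ms=3/5b
5) 1090.909ms=12/5b +272.727ms=3/5b
6) 1363.636ms=3b +1363.636ms=3b
Σ=6b of 6 (132bpm 6/8) — PASS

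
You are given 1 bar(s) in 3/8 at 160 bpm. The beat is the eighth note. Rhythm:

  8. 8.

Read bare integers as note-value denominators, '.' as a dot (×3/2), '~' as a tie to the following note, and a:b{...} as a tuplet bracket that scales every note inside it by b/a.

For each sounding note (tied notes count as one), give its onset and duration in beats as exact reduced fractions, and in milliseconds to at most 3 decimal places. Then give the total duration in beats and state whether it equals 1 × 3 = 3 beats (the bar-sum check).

1) 0.0ms=0b +562.5ms=3/2b
2) 562.5ms=3/2b +562.5ms=3/2b
Σ=3b of 3 (160bpm 3/8) — PASS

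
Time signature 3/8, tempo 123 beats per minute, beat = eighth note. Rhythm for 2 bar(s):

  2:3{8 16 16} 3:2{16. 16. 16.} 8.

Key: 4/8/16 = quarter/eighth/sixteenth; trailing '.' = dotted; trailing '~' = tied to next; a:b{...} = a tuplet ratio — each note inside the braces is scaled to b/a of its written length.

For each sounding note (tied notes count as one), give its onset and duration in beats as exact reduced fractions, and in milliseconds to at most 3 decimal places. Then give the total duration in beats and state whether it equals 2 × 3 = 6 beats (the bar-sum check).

1) 0.0ms=0b +731.707ms=3/2b
2) 731.707ms=3/2b +365.854ms=3/4b
3) 1097.561ms=9/4b +365.854ms=3/4b
4) 1463.415ms=3b +243.902ms=1/2b
5) 1707.317ms=7/2b +243.902ms=1/2b
6) 1951.22ms=4b +243.902ms=1/2b
7) 2195.122ms=9/2b +731.707ms=3/2b
Σ=6b of 6 (123bpm 3/8) — PASS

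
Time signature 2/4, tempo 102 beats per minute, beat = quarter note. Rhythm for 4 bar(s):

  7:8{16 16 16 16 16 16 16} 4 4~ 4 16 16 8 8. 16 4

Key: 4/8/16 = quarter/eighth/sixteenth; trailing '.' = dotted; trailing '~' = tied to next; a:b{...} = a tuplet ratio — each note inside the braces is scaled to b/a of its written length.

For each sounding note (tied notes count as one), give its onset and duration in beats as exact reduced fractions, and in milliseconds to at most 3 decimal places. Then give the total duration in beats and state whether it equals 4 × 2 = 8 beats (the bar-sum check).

1) 0.0ms=0b +168.067ms=2/7b
2) 168.067ms=2/7b +168.067ms=2/7b
3) 336.134ms=4/7b +168.067ms=2/7b
4) 504.202ms=6/7b +168.067ms=2/7b
5) 672.269ms=8/7b +168.067ms=2/7b
6) 840.336ms=10/7b +168.067ms=2/7b
7) 1008.403ms=12/7b +168.067ms=2/7b
8) 1176.471ms=2b +588.235ms=1b
9) 1764.706ms=3b +1176.471ms=2b
10) 2941.176ms=5b +147.059ms=1/4b
11) 3088.235ms=21/4b +147.059ms=1/4b
12) 3235.294ms=11/2b +294.118ms=1/2b
13) 3529.412ms=6b +441.176ms=3/4b
14) 3970.588ms=27/4b +147.059ms=1/4b
15) 4117.647ms=7b +588.235ms=1b
Σ=8b of 8 (102bpm 2/4) — PASS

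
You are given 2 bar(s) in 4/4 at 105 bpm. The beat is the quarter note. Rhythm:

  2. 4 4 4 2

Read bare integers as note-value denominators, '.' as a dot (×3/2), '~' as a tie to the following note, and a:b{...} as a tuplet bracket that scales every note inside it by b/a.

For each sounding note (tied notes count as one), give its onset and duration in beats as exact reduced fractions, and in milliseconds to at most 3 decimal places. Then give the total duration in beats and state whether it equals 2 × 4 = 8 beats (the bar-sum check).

1) 0.0ms=0b +1714.286ms=3b
2) 1714.286ms=3b +571.429ms=1b
3) 2285.714ms=4b +571.429ms=1b
4) 2857.143ms=5b +571.429ms=1b
5) 3428.571ms=6b +1142.857ms=2b
Σ=8b of 8 (105bpm 4/4) — PASS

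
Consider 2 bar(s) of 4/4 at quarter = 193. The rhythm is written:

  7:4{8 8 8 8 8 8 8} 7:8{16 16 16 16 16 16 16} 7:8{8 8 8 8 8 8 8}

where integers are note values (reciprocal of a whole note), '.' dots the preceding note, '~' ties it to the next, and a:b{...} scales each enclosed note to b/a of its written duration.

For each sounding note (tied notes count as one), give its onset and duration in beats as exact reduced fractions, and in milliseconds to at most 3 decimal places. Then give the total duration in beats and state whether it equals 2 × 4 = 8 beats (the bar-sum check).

1) 0.0ms=0b +88.823ms=2/7b
2) 88.823ms=2/7b +88.823ms=2/7b
3) 177.646ms=4/7b +88.823ms=2/7b
4) 266.469ms=6/7b +88.823ms=2/7b
5) 355.292ms=8/7b +88.823ms=2/7b
6) 444.115ms=10/7b +88.823ms=2/7b
7) 532.939ms=12/7b +88.823ms=2/7b
8) 621.762ms=2b +88.823ms=2/7b
9) 710.585ms=16/7b +88.823ms=2/7b
10) 799.408ms=18/7b +88.823ms=2/7b
11) 888.231ms=20/7b +88.823ms=2/7b
12) 977.054ms=22/7b +88.823ms=2/7b
13) 1065.877ms=24/7b +88.823ms=2/7b
14) 1154.7ms=26/7b +88.823ms=2/7b
15) 1243.523ms=4b +177.646ms=4/7b
16) 1421.17ms=32/7b +177.646ms=4/7b
17) 1598.816ms=36/7b +177.646ms=4/7b
18) 1776.462ms=40/7b +177.646ms=4/7b
19) 1954.108ms=44/7b +177.646ms=4/7b
20) 2131.754ms=48/7b +177.646ms=4/7b
21) 2309.4ms=52/7b +177.646ms=4/7b
Σ=8b of 8 (193bpm 4/4) — PASS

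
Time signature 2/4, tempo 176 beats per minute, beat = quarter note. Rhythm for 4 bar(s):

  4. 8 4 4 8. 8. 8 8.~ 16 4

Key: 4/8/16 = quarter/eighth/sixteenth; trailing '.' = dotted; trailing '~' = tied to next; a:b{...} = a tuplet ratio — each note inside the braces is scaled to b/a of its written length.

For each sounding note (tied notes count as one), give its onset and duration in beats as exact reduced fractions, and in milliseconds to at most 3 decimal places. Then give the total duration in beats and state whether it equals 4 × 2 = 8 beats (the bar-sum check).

1) 0.0ms=0b +511.364ms=3/2b
2) 511.364ms=3/2b +170.455ms=1/2b
3) 681.818ms=2b +340.909ms=1b
4) 1022.727ms=3b +340.909ms=1b
5) 1363.636ms=4b +255.682ms=3/4b
6) 1619.318ms=19/4b +255.682ms=3/4b
7) 1875.0ms=11/2b +170.455ms=1/2b
8) 2045.455ms=6b +340.909ms=1b
9) 2386.364ms=7b +340.909ms=1b
Σ=8b of 8 (176bpm 2/4) — PASS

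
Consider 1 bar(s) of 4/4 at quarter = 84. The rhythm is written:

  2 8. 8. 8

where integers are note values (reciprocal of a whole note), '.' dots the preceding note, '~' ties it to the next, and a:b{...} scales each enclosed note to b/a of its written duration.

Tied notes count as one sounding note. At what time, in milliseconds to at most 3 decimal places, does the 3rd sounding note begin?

note 3 onset = 11/4b = 1964.286ms

1. 0.0ms @ 0 + 1428.571ms (2)
2. 1428.571ms @ 2 + 535.714ms (3/4)
3. 1964.286ms @ 11/4 + 535.714ms (3/4)
4. 2500.0ms @ 7/2 + 357.143ms (1/2)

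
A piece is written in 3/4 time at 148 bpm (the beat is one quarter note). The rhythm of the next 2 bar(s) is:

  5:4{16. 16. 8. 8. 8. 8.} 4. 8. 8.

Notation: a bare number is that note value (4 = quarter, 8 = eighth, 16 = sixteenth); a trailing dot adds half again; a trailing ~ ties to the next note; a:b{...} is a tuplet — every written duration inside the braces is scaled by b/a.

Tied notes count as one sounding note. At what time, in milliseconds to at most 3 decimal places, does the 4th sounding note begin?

note 4 onset = 6/5b = 486.486ms

1. 0.0ms @ 0 + 121.622ms (3/10)
2. 121.622ms @ 3/10 + 121.622ms (3/10)
3. 243.243ms @ 3/5 + 243.243ms (3/5)
4. 486.486ms @ 6/5 + 243.243ms (3/5)
5. 729.73ms @ 9/5 + 243.243ms (3/5)
6. 972.973ms @ 12/5 + 243.243ms (3/5)
7. 1216.216ms @ 3 + 608.108ms (3/2)
8. 1824.324ms @ 9/2 + 304.054ms (3/4)
9. 2128.378ms @ 21/4 + 304.054ms (3/4)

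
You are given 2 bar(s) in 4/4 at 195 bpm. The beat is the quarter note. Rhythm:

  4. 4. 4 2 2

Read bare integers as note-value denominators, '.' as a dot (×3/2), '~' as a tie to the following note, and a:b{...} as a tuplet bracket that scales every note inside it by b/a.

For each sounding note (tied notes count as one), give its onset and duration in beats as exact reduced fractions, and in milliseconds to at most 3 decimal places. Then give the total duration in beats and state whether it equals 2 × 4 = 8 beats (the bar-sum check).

1) 0.0ms=0b +461.538ms=3/2b
2) 461.538ms=3/2b +461.538ms=3/2b
3) 923.077ms=3b +307.692ms=1b
4) 1230.769ms=4b +615.385ms=2b
5) 1846.154ms=6b +615.385ms=2b
Σ=8b of 8 (195bpm 4/4) — PASS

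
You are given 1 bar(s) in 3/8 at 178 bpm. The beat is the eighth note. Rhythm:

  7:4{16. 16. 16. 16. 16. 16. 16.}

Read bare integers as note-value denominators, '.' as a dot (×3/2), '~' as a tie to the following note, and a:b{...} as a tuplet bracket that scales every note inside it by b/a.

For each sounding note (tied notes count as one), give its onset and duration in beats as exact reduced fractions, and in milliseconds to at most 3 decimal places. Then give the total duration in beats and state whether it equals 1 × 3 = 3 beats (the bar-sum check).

1) 0.0ms=0b +144.462ms=3/7b
2) 144.462ms=3/7b +144.462ms=3/7b
3) 288.925ms=6/7b +144.462ms=3/7b
4) 433.387ms=9/7b +144.462ms=3/7b
5) 577.849ms=12/7b +144.462ms=3/7b
6) 722.311ms=15/7b +144.462ms=3/7b
7) 866.774ms=18/7b +144.462ms=3/7b
Σ=3b of 3 (178bpm 3/8) — PASS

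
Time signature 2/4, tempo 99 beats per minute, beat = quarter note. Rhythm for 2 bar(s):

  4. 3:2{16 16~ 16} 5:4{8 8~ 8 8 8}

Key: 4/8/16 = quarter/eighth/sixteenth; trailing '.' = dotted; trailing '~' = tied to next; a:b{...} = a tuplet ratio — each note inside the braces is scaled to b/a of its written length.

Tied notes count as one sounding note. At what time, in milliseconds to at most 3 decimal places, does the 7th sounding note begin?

note 7 onset = 18/5b = 2181.818ms

1. 0.0ms @ 0 + 909.091ms (3/2)
2. 909.091ms @ 3/2 + 101.01ms (1/6)
3. 1010.101ms @ 5/3 + 202.02ms (1/3)
4. 1212.121ms @ 2 + 242.424ms (2/5)
5. 1454.545ms @ 12/5 + 484.848ms (4/5)
6. 1939.394ms @ 16/5 + 242.424ms (2/5)
7. 2181.818ms @ 18/5 + 242.424ms (2/5)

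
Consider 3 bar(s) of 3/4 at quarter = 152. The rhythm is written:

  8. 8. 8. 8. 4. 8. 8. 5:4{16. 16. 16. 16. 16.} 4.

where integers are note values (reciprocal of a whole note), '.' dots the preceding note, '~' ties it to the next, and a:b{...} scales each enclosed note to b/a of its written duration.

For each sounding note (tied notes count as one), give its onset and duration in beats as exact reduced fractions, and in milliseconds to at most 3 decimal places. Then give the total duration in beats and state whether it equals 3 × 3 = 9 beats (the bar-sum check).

1) 0.0ms=0b +296.053ms=3/4b
2) 296.053ms=3/4b +296.053ms=3/4b
3) 592.105ms=3/2b +296.053ms=3/4b
4) 888.158ms=9/4b +296.053ms=3/4b
5) 1184.211ms=3b +592.105ms=3/2b
6) 1776.316ms=9/2b +296.053ms=3/4b
7) 2072.368ms=21/4b +296.053ms=3/4b
8) 2368.421ms=6b +118.421ms=3/10b
9) 2486.842ms=63/10b +118.421ms=3/10b
10) 2605.263ms=33/5b +118.421ms=3/10b
11) 2723.684ms=69/10b +118.421ms=3/10b
12) 2842.105ms=36/5b +118.421ms=3/10b
13) 2960.526ms=15/2b +592.105ms=3/2b
Σ=9b of 9 (152bpm 3/4) — PASS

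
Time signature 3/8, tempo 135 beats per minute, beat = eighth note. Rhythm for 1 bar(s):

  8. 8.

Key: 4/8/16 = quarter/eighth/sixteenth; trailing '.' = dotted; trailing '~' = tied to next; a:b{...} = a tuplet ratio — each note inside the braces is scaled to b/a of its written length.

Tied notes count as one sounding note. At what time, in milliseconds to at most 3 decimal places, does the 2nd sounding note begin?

note 2 onset = 3/2b = 666.667ms

1. 0.0ms @ 0 + 666.667ms (3/2)
2. 666.667ms @ 3/2 + 666.667ms (3/2)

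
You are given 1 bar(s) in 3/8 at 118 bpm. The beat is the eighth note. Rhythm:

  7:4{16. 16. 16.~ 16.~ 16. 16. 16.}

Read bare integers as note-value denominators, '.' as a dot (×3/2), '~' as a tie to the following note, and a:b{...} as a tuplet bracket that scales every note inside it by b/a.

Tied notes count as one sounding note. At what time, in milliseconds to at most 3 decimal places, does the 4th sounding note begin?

1. 0.0ms @ 0 + 217.918ms (3/7)
2. 217.918ms @ 3/7 + 217.918ms (3/7)
3. 435.835ms @ 6/7 + 653.753ms (9/7)
4. 1089.588ms @ 15/7 + 217.918ms (3/7)
5. 1307.506ms @ 18/7 + 217.918ms (3/7)

note 4 onset = 15/7b = 1089.588ms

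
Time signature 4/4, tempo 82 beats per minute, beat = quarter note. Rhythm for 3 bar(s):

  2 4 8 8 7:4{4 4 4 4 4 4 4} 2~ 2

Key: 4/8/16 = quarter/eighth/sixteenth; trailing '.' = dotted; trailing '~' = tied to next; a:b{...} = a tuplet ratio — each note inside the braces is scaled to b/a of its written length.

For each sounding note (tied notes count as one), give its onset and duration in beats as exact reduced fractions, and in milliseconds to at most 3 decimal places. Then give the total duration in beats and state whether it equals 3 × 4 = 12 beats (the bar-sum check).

1) 0.0ms=0b +1463.415ms=2b
2) 1463.415ms=2b +731.707ms=1b
3) 2195.122ms=3b +365.854ms=1/2b
4) 2560.976ms=7/2b +365.854ms=1/2b
5) 2926.829ms=4b +418.118ms=4/7b
6) 3344.948ms=32/7b +418.118ms=4/7b
7) 3763.066ms=36/7b +418.118ms=4/7b
8) 4181.185ms=40/7b +418.118ms=4/7b
9) 4599.303ms=44/7b +418.118ms=4/7b
10) 5017.422ms=48/7b +418.118ms=4/7b
11) 5435.54ms=52/7b +418.118ms=4/7b
12) 5853.659ms=8b +2926.829ms=4b
Σ=12b of 12 (82bpm 4/4) — PASS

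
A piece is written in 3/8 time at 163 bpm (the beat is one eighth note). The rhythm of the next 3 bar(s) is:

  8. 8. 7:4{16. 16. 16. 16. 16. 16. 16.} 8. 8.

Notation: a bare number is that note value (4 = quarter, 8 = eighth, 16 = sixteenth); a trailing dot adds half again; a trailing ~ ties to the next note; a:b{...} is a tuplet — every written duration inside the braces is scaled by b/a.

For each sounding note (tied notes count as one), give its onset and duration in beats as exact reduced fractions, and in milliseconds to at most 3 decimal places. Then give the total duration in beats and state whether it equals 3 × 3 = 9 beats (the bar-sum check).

1) 0.0ms=0b +552.147ms=3/2b
2) 552.147ms=3/2b +552.147ms=3/2b
3) 1104.294ms=3b +157.756ms=3/7b
4) 1262.051ms=24/7b +157.756ms=3/7b
5) 1419.807ms=27/7b +157.756ms=3/7b
6) 1577.564ms=30/7b +157.756ms=3/7b
7) 1735.32ms=33/7b +157.756ms=3/7b
8) 1893.076ms=36/7b +157.756ms=3/7b
9) 2050.833ms=39/7b +157.756ms=3/7b
10) 2208.589ms=6b +552.147ms=3/2b
11) 2760.736ms=15/2b +552.147ms=3/2b
Σ=9b of 9 (163bpm 3/8) — PASS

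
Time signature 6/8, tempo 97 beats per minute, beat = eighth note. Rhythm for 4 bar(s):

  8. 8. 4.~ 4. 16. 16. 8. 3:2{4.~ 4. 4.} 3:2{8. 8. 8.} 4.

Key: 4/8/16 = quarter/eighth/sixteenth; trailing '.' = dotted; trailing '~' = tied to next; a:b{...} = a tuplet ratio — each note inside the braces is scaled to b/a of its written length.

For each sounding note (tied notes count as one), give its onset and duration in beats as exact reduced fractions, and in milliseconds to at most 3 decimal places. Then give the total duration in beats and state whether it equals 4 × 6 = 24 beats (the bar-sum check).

1) 0.0ms=0b +927.835ms=3/2b
2) 927.835ms=3/2b +927.835ms=3/2b
3) 1855.67ms=3b +3711.34ms=6b
4) 5567.01ms=9b +463.918ms=3/4b
5) 6030.928ms=39/4b +463.918ms=3/4b
6) 6494.845ms=21/2b +927.835ms=3/2b
7) 7422.68ms=12b +2474.227ms=4b
8) 9896.907ms=16b +1237.113ms=2b
9) 11134.021ms=18b +618.557ms=1b
10) 11752.577ms=19b +618.557ms=1b
11) 12371.134ms=20b +618.557ms=1b
12) 12989.691ms=21b +1855.67ms=3b
Σ=24b of 24 (97bpm 6/8) — PASS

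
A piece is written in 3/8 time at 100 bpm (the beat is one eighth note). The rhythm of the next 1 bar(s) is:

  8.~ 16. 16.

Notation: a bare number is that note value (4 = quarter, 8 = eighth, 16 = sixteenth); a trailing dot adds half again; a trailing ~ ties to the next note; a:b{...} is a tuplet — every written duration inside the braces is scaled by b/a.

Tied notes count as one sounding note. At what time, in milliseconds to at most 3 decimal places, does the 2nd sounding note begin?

1. 0.0ms @ 0 + 1350.0ms (9/4)
2. 1350.0ms @ 9/4 + 450.0ms (3/4)

note 2 onset = 9/4b = 1350.0ms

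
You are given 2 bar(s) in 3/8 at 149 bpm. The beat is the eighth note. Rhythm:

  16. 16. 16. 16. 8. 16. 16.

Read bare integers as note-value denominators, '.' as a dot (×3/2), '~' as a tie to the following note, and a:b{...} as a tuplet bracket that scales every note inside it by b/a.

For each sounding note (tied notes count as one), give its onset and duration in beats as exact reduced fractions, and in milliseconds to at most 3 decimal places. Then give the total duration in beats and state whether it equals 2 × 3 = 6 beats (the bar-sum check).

1) 0.0ms=0b +302.013ms=3/4b
2) 302.013ms=3/4b +302.013ms=3/4b
3) 604.027ms=3/2b +302.013ms=3/4b
4) 906.04ms=9/4b +302.013ms=3/4b
5) 1208.054ms=3b +604.027ms=3/2b
6) 1812.081ms=9/2b +302.013ms=3/4b
7) 2114.094ms=21/4b +302.013ms=3/4b
Σ=6b of 6 (149bpm 3/8) — PASS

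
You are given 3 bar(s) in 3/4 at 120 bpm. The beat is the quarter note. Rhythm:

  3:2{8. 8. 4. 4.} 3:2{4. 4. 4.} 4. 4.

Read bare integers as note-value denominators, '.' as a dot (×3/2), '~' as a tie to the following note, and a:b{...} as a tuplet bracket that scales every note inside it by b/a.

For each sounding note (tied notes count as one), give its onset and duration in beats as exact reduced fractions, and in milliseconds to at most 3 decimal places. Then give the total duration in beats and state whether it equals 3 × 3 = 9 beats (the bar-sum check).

1) 0.0ms=0b +250.0ms=1/2b
2) 250.0ms=1/2b +250.0ms=1/2b
3) 500.0ms=1b +500.0ms=1b
4) 1000.0ms=2b +500.0ms=1b
5) 1500.0ms=3b +500.0ms=1b
6) 2000.0ms=4b +500.0ms=1b
7) 2500.0ms=5b +500.0ms=1b
8) 3000.0ms=6b +750.0ms=3/2b
9) 3750.0ms=15/2b +750.0ms=3/2b
Σ=9b of 9 (120bpm 3/4) — PASS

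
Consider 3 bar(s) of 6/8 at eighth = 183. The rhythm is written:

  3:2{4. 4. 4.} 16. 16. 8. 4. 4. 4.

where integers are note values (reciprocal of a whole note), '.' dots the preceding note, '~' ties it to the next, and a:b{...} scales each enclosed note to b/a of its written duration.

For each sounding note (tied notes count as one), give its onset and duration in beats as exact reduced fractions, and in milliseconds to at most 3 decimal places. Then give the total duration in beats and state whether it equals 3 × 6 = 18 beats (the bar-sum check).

1) 0.0ms=0b +655.738ms=2b
2) 655.738ms=2b +655.738ms=2b
3) 1311.475ms=4b +655.738ms=2b
4) 1967.213ms=6b +245.902ms=3/4b
5) 2213.115ms=27/4b +245.902ms=3/4b
6) 2459.016ms=15/2b +491.803ms=3/2b
7) 2950.82ms=9b +983.607ms=3b
8) 3934.426ms=12b +983.607ms=3b
9) 4918.033ms=15b +983.607ms=3b
Σ=18b of 18 (183bpm 6/8) — PASS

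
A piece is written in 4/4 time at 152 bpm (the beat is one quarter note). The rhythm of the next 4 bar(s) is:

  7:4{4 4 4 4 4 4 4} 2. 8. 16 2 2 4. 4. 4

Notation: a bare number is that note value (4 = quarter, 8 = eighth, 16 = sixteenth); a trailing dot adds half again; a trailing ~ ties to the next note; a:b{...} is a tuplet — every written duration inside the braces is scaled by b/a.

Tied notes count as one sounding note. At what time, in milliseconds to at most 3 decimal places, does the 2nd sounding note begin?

1. 0.0ms @ 0 + 225.564ms (4/7)
2. 225.564ms @ 4/7 + 225.564ms (4/7)
3. 451.128ms @ 8/7 + 225.564ms (4/7)
4. 676.692ms @ 12/7 + 225.564ms (4/7)
5. 902.256ms @ 16/7 + 225.564ms (4/7)
6. 1127.82ms @ 20/7 + 225.564ms (4/7)
7. 1353.383ms @ 24/7 + 225.564ms (4/7)
8. 1578.947ms @ 4 + 1184.211ms (3)
9. 2763.158ms @ 7 + 296.053ms (3/4)
10. 3059.211ms @ 31/4 + 98.684ms (1/4)
11. 3157.895ms @ 8 + 789.474ms (2)
12. 3947.368ms @ 10 + 789.474ms (2)
13. 4736.842ms @ 12 + 592.105ms (3/2)
14. 5328.947ms @ 27/2 + 592.105ms (3/2)
15. 5921.053ms @ 15 + 394.737ms (1)

note 2 onset = 4/7b = 225.564ms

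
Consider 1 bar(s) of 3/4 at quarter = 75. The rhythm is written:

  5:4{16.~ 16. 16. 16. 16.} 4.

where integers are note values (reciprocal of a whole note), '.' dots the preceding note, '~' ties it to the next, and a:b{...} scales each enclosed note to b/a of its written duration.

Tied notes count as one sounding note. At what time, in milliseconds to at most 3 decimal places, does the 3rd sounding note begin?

1. 0.0ms @ 0 + 480.0ms (3/5)
2. 480.0ms @ 3/5 + 240.0ms (3/10)
3. 720.0ms @ 9/10 + 240.0ms (3/10)
4. 960.0ms @ 6/5 + 240.0ms (3/10)
5. 1200.0ms @ 3/2 + 1200.0ms (3/2)

note 3 onset = 9/10b = 720.0ms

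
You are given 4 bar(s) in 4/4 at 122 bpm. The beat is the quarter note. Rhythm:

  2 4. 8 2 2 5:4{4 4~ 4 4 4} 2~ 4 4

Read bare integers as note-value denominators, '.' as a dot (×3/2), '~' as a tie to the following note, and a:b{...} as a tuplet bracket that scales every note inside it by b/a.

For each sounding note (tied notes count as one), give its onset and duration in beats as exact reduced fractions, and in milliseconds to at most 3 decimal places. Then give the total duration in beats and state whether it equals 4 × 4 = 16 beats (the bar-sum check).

1) 0.0ms=0b +983.607ms=2b
2) 983.607ms=2b +737.705ms=3/2b
3) 1721.311ms=7/2b +245.902ms=1/2b
4) 1967.213ms=4b +983.607ms=2b
5) 2950.82ms=6b +983.607ms=2b
6) 3934.426ms=8b +393.443ms=4/5b
7) 4327.869ms=44/5b +786.885ms=8/5b
8) 5114.754ms=52/5b +393.443ms=4/5b
9) 5508.197ms=56/5b +393.443ms=4/5b
10) 5901.639ms=12b +1475.41ms=3b
11) 7377.049ms=15b +491.803ms=1b
Σ=16b of 16 (122bpm 4/4) — PASS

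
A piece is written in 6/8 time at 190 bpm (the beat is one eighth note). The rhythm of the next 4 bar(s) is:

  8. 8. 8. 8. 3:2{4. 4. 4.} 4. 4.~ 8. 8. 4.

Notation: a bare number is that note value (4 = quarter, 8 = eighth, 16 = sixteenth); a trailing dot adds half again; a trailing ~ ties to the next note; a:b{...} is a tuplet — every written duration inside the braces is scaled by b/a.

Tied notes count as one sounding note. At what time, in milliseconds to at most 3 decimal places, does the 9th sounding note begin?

1. 0.0ms @ 0 + 473.684ms (3/2)
2. 473.684ms @ 3/2 + 473.684ms (3/2)
3. 947.368ms @ 3 + 473.684ms (3/2)
4. 1421.053ms @ 9/2 + 473.684ms (3/2)
5. 1894.737ms @ 6 + 631.579ms (2)
6. 2526.316ms @ 8 + 631.579ms (2)
7. 3157.895ms @ 10 + 631.579ms (2)
8. 3789.474ms @ 12 + 947.368ms (3)
9. 4736.842ms @ 15 + 1421.053ms (9/2)
10. 6157.895ms @ 39/2 + 473.684ms (3/2)
11. 6631.579ms @ 21 + 947.368ms (3)

note 9 onset = 15b = 4736.842ms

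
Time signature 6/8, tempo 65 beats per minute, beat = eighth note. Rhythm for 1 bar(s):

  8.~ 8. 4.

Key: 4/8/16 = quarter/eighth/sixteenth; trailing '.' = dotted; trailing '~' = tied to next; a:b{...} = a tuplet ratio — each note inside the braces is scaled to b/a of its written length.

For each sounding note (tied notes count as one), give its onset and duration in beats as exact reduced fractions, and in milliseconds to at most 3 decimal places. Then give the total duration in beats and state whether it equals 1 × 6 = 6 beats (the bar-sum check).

1) 0.0ms=0b +2769.231ms=3b
2) 2769.231ms=3b +2769.231ms=3b
Σ=6b of 6 (65bpm 6/8) — PASS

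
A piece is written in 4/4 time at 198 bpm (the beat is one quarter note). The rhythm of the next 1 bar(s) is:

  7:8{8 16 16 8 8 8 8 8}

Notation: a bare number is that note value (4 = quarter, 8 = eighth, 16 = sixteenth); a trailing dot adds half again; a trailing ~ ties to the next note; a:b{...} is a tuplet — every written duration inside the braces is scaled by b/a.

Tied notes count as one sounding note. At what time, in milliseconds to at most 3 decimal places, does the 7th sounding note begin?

1. 0.0ms @ 0 + 173.16ms (4/7)
2. 173.16ms @ 4/7 + 86.58ms (2/7)
3. 259.74ms @ 6/7 + 86.58ms (2/7)
4. 346.32ms @ 8/7 + 173.16ms (4/7)
5. 519.481ms @ 12/7 + 173.16ms (4/7)
6. 692.641ms @ 16/7 + 173.16ms (4/7)
7. 865.801ms @ 20/7 + 173.16ms (4/7)
8. 1038.961ms @ 24/7 + 173.16ms (4/7)

note 7 onset = 20/7b = 865.801ms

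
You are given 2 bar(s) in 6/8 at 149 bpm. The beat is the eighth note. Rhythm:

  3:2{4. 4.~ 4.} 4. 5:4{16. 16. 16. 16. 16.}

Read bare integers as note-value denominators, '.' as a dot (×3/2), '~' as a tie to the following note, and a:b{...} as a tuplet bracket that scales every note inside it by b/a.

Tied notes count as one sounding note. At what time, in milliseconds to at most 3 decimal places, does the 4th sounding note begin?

note 4 onset = 9b = 3624.161ms

1. 0.0ms @ 0 + 805.369ms (2)
2. 805.369ms @ 2 + 1610.738ms (4)
3. 2416.107ms @ 6 + 1208.054ms (3)
4. 3624.161ms @ 9 + 241.611ms (3/5)
5. 3865.772ms @ 48/5 + 241.611ms (3/5)
6. 4107.383ms @ 51/5 + 241.611ms (3/5)
7. 4348.993ms @ 54/5 + 241.611ms (3/5)
8. 4590.604ms @ 57/5 + 241.611ms (3/5)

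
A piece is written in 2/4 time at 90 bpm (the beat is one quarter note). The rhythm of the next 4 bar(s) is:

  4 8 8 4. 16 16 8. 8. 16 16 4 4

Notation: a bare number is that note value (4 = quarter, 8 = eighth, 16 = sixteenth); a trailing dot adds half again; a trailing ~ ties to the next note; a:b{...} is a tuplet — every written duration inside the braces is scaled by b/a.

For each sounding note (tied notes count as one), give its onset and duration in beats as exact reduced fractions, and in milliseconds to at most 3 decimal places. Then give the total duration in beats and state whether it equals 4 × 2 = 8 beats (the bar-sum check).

1) 0.0ms=0b +666.667ms=1b
2) 666.667ms=1b +333.333ms=1/2b
3) 1000.0ms=3/2b +333.333ms=1/2b
4) 1333.333ms=2b +1000.0ms=3/2b
5) 2333.333ms=7/2b +166.667ms=1/4b
6) 2500.0ms=15/4b +166.667ms=1/4b
7) 2666.667ms=4b +500.0ms=3/4b
8) 3166.667ms=19/4b +500.0ms=3/4b
9) 3666.667ms=11/2b +166.667ms=1/4b
10) 3833.333ms=23/4b +166.667ms=1/4b
11) 4000.0ms=6b +666.667ms=1b
12) 4666.667ms=7b +666.667ms=1b
Σ=8b of 8 (90bpm 2/4) — PASS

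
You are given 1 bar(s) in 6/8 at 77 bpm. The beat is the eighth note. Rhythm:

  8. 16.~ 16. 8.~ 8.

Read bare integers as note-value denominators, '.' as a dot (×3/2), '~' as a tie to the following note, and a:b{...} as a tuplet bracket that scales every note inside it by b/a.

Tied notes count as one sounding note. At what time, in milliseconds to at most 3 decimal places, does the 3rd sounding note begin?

note 3 onset = 3b = 2337.662ms

1. 0.0ms @ 0 + 1168.831ms (3/2)
2. 1168.831ms @ 3/2 + 1168.831ms (3/2)
3. 2337.662ms @ 3 + 2337.662ms (3)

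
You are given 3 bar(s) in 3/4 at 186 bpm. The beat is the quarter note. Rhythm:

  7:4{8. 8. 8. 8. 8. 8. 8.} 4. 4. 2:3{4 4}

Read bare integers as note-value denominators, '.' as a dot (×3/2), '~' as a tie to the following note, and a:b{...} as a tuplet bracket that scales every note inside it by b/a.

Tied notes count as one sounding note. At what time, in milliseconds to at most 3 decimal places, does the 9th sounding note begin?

1. 0.0ms @ 0 + 138.249ms (3/7)
2. 138.249ms @ 3/7 + 138.249ms (3/7)
3. 276.498ms @ 6/7 + 138.249ms (3/7)
4. 414.747ms @ 9/7 + 138.249ms (3/7)
5. 552.995ms @ 12/7 + 138.249ms (3/7)
6. 691.244ms @ 15/7 + 138.249ms (3/7)
7. 829.493ms @ 18/7 + 138.249ms (3/7)
8. 967.742ms @ 3 + 483.871ms (3/2)
9. 1451.613ms @ 9/2 + 483.871ms (3/2)
10. 1935.484ms @ 6 + 483.871ms (3/2)
11. 2419.355ms @ 15/2 + 483.871ms (3/2)

note 9 onset = 9/2b = 1451.613ms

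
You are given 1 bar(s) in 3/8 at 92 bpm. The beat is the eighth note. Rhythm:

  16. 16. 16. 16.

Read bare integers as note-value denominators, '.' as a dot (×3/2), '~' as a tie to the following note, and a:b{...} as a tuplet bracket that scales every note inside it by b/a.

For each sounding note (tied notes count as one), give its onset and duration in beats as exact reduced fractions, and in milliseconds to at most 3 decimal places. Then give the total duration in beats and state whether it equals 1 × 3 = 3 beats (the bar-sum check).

1) 0.0ms=0b +489.13ms=3/4b
2) 489.13ms=3/4b +489.13ms=3/4b
3) 978.261ms=3/2b +489.13ms=3/4b
4) 1467.391ms=9/4b +489.13ms=3/4b
Σ=3b of 3 (92bpm 3/8) — PASS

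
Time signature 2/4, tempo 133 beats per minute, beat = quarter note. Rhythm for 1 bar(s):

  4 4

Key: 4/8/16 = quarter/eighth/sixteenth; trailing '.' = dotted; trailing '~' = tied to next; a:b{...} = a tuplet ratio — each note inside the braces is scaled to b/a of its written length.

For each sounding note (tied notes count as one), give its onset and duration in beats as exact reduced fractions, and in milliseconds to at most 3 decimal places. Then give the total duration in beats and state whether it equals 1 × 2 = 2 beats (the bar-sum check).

1) 0.0ms=0b +451.128ms=1b
2) 451.128ms=1b +451.128ms=1b
Σ=2b of 2 (133bpm 2/4) — PASS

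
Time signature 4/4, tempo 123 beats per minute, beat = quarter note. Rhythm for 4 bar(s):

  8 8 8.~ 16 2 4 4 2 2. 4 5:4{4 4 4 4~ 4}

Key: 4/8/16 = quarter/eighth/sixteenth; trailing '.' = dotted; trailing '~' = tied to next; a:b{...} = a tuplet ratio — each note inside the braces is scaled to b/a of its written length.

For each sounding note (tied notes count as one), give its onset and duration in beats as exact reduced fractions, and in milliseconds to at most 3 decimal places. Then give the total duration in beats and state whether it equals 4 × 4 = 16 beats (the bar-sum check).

1) 0.0ms=0b +243.902ms=1/2b
2) 243.902ms=1/2b +243.902ms=1/2b
3) 487.805ms=1b +487.805ms=1b
4) 975.61ms=2b +975.61ms=2b
5) 1951.22ms=4b +487.805ms=1b
6) 2439.024ms=5b +487.805ms=1b
7) 2926.829ms=6b +975.61ms=2b
8) 3902.439ms=8b +1463.415ms=3b
9) 5365.854ms=11b +487.805ms=1b
10) 5853.659ms=12b +390.244ms=4/5b
11) 6243.902ms=64/5b +390.244ms=4/5b
12) 6634.146ms=68/5b +390.244ms=4/5b
13) 7024.39ms=72/5b +780.488ms=8/5b
Σ=16b of 16 (123bpm 4/4) — PASS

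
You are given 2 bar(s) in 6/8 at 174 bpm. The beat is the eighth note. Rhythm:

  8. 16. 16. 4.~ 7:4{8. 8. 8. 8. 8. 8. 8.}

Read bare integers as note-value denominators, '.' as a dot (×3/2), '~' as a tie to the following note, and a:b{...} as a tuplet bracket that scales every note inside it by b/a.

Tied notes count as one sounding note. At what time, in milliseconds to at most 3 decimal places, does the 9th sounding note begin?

1. 0.0ms @ 0 + 517.241ms (3/2)
2. 517.241ms @ 3/2 + 258.621ms (3/4)
3. 775.862ms @ 9/4 + 258.621ms (3/4)
4. 1034.483ms @ 3 + 1330.049ms (27/7)
5. 2364.532ms @ 48/7 + 295.567ms (6/7)
6. 2660.099ms @ 54/7 + 295.567ms (6/7)
7. 2955.665ms @ 60/7 + 295.567ms (6/7)
8. 3251.232ms @ 66/7 + 295.567ms (6/7)
9. 3546.798ms @ 72/7 + 295.567ms (6/7)
10. 3842.365ms @ 78/7 + 295.567ms (6/7)

note 9 onset = 72/7b = 3546.798ms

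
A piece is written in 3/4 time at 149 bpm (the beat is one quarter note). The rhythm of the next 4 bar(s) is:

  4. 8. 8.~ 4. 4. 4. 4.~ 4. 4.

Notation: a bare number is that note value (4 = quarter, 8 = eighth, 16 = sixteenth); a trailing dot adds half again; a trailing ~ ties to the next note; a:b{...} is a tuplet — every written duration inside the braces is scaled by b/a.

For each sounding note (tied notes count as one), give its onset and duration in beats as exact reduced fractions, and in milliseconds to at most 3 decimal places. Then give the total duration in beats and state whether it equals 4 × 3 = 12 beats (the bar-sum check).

1) 0.0ms=0b +604.027ms=3/2b
2) 604.027ms=3/2b +302.013ms=3/4b
3) 906.04ms=9/4b +906.04ms=9/4b
4) 1812.081ms=9/2b +604.027ms=3/2b
5) 2416.107ms=6b +604.027ms=3/2b
6) 3020.134ms=15/2b +1208.054ms=3b
7) 4228.188ms=21/2b +604.027ms=3/2b
Σ=12b of 12 (149bpm 3/4) — PASS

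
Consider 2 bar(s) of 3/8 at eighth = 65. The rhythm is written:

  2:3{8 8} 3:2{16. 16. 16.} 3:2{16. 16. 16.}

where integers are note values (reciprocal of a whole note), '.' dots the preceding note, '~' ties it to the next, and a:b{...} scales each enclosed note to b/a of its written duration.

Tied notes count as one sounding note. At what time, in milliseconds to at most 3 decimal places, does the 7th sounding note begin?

1. 0.0ms @ 0 + 1384.615ms (3/2)
2. 1384.615ms @ 3/2 + 1384.615ms (3/2)
3. 2769.231ms @ 3 + 461.538ms (1/2)
4. 3230.769ms @ 7/2 + 461.538ms (1/2)
5. 3692.308ms @ 4 + 461.538ms (1/2)
6. 4153.846ms @ 9/2 + 461.538ms (1/2)
7. 4615.385ms @ 5 + 461.538ms (1/2)
8. 5076.923ms @ 11/2 + 461.538ms (1/2)

note 7 onset = 5b = 4615.385ms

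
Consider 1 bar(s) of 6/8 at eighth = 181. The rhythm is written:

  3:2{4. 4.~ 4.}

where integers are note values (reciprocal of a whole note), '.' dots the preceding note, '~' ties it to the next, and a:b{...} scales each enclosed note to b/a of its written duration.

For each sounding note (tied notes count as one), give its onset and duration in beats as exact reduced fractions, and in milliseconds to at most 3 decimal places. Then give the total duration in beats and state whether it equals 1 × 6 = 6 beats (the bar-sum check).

1) 0.0ms=0b +662.983ms=2b
2) 662.983ms=2b +1325.967ms=4b
Σ=6b of 6 (181bpm 6/8) — PASS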